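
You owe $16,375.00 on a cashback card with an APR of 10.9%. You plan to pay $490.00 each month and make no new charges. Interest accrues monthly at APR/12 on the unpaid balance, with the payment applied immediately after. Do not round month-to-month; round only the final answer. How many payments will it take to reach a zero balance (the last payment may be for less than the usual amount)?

41 months

Monthly rate r = 10.9%/12 = 0.908333% = 0.00908333.
Recurrence: B ← B·(1+r) − $490.00.
Month 1: interest $148.74; balance after payment $16,033.74.
Month 2: interest $145.64; balance after payment $15,689.38.
Closed form: n = −ln(1 − rB₀/P)/ln(1+r) = −ln(0.69645)/ln(1.00908) ≈ 40.007, so the balance reaches zero during payment 41.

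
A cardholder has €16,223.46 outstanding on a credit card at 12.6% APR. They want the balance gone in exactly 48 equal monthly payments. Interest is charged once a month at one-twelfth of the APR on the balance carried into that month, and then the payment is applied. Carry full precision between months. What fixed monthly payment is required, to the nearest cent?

Monthly rate r = 12.6%/12 = 1.05% = 0.0105.
Level-payment amortization: P = B₀·r / (1 − (1+r)^(−n)) = 16223.46·0.0105 / (1 − 1.0105^(−48)).
Denominator 1 − (1+r)^(−48) = 0.394301158.
P = 170.346 / 0.394301158 ≈ 432.02.

€432.02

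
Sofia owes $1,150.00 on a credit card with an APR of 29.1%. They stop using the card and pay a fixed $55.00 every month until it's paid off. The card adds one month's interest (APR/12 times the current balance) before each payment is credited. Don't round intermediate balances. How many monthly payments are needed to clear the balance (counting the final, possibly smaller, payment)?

Monthly rate r = 29.1%/12 = 2.425% = 0.02425.
Recurrence: B ← B·(1+r) − $55.00.
Month 1: interest $27.89; balance after payment $1,122.89.
Month 2: interest $27.23; balance after payment $1,095.12.
Closed form: n = −ln(1 − rB₀/P)/ln(1+r) = −ln(0.49295)/ln(1.02425) ≈ 29.521, so the balance reaches zero during payment 30.

30 months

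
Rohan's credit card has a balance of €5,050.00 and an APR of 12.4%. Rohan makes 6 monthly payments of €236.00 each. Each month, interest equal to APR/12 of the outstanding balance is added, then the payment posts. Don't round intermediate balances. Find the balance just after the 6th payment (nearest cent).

€3,918.21

Monthly rate r = 12.4%/12 = 1.03333% = 0.0103333.
Each month: B ← B·(1+r) − €236.00.
Month 1: interest €52.18; balance after payment €4,866.18.
Month 2: interest €50.28; balance after payment €4,680.47.
Month 3: interest €48.36; balance after payment €4,492.83.
Month 4: interest €46.43; balance after payment €4,303.26.
Month 5: interest €44.47; balance after payment €4,111.72.
Month 6: interest €42.49; balance after payment €3,918.21.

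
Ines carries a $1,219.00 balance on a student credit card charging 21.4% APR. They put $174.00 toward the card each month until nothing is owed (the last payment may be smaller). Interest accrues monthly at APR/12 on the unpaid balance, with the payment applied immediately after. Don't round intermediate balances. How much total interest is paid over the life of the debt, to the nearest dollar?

$95

Monthly rate r = 21.4%/12 = 1.78333% = 0.0178333.
Payoff takes n = ⌈−ln(1 − rB₀/P)/ln(1+r)⌉ = ⌈7.550⌉ = 8 payments; the last is $96.11.
Total paid = 7·$174.00 + $96.11 = $1,314.11.
Total interest = total paid − principal = $1,314.11 − $1,219.00 = $95.11.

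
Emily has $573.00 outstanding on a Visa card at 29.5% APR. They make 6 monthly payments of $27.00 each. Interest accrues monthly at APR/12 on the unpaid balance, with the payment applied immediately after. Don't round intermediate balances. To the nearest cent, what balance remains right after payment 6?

$490.60

Monthly rate r = 29.5%/12 = 2.45833% = 0.0245833.
Each month: B ← B·(1+r) − $27.00.
Month 1: interest $14.09; balance after payment $560.09.
Month 2: interest $13.77; balance after payment $546.86.
Month 3: interest $13.44; balance after payment $533.30.
Month 4: interest $13.11; balance after payment $519.41.
Month 5: interest $12.77; balance after payment $505.18.
Month 6: interest $12.42; balance after payment $490.60.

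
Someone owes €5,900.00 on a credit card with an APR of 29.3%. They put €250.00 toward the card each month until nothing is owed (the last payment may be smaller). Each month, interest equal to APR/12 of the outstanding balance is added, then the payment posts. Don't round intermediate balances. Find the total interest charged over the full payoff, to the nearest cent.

Monthly rate r = 29.3%/12 = 2.44167% = 0.0244167.
Payoff takes n = ⌈−ln(1 − rB₀/P)/ln(1+r)⌉ = ⌈35.591⌉ = 36 payments; the last is €148.46.
Total paid = 35·€250.00 + €148.46 = €8,898.46.
Total interest = total paid − principal = €8,898.46 − €5,900.00 = €2,998.46.

€2,998.46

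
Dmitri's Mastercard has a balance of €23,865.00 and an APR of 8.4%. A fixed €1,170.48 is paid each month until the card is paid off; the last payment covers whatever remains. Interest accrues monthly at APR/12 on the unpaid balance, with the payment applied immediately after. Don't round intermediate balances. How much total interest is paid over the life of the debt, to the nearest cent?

Monthly rate r = 8.4%/12 = 0.7% = 0.007.
Payoff takes n = ⌈−ln(1 − rB₀/P)/ln(1+r)⌉ = ⌈22.076⌉ = 23 payments; the last is €89.43.
Total paid = 22·€1,170.48 + €89.43 = €25,839.99.
Total interest = total paid − principal = €25,839.99 − €23,865.00 = €1,974.99.

€1,974.99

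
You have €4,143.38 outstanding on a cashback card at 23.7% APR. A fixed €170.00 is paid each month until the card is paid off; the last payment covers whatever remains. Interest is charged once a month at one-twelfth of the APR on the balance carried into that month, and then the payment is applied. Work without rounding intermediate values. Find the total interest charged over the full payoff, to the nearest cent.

€1,563.98

Monthly rate r = 23.7%/12 = 1.975% = 0.01975.
Payoff takes n = ⌈−ln(1 − rB₀/P)/ln(1+r)⌉ = ⌈33.570⌉ = 34 payments; the last is €97.36.
Total paid = 33·€170.00 + €97.36 = €5,707.36.
Total interest = total paid − principal = €5,707.36 − €4,143.38 = €1,563.98.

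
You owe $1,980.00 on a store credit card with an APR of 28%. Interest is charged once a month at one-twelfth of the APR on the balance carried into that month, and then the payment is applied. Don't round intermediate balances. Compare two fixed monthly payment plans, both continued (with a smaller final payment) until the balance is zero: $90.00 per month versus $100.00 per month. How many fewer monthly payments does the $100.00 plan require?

Monthly rate r = 28%/12 = 2.33333% = 0.0233333.
At $90.00/mo: n = ⌈−ln(1 − rB₀/P)/ln(1+r)⌉ = 32 payments (last $20.28); total interest = total paid − $1,980.00 = $830.28.
At $100.00/mo: 27 payments (last $87.70); total interest $707.70.
Payments saved = 32 − 27 = 5.

5 fewer payments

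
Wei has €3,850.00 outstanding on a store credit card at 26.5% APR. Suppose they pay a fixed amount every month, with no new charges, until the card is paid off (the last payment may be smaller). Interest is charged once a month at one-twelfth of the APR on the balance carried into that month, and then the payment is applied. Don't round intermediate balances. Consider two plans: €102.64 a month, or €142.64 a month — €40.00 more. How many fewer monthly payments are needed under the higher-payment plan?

39 fewer payments

Monthly rate r = 26.5%/12 = 2.20833% = 0.0220833.
At €102.64/mo: n = ⌈−ln(1 − rB₀/P)/ln(1+r)⌉ = 81 payments (last €69.78); total interest = total paid − €3,850.00 = €4,430.98.
At €142.64/mo: 42 payments (last €71.60); total interest €2,069.84.
Payments saved = 81 − 42 = 39.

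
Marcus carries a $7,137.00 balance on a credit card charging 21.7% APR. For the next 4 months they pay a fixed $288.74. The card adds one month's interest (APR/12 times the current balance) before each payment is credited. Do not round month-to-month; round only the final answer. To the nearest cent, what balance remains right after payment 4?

$6,480.75

Monthly rate r = 21.7%/12 = 1.80833% = 0.0180833.
Each month: B ← B·(1+r) − $288.74.
Month 1: interest $129.06; balance after payment $6,977.32.
Month 2: interest $126.17; balance after payment $6,814.75.
Month 3: interest $123.23; balance after payment $6,649.25.
Month 4: interest $120.24; balance after payment $6,480.75.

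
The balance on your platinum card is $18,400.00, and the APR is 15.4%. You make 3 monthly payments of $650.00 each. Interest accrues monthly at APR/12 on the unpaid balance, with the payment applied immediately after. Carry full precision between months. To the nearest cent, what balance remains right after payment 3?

$17,142.40

Monthly rate r = 15.4%/12 = 1.28333% = 0.0128333.
Each month: B ← B·(1+r) − $650.00.
Month 1: interest $236.13; balance after payment $17,986.13.
Month 2: interest $230.82; balance after payment $17,566.96.
Month 3: interest $225.44; balance after payment $17,142.40.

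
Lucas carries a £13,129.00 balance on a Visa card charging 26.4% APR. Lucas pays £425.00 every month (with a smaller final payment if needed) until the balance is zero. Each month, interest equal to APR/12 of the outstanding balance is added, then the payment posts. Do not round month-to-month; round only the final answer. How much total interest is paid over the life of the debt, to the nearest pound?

Monthly rate r = 26.4%/12 = 2.2% = 0.022.
Payoff takes n = ⌈−ln(1 − rB₀/P)/ln(1+r)⌉ = ⌈52.305⌉ = 53 payments; the last is £130.78.
Total paid = 52·£425.00 + £130.78 = £22,230.78.
Total interest = total paid − principal = £22,230.78 − £13,129.00 = £9,101.78.

£9,102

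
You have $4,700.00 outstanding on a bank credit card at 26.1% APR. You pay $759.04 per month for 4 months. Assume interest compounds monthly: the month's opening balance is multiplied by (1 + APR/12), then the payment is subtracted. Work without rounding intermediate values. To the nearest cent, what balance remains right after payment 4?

Monthly rate r = 26.1%/12 = 2.175% = 0.02175.
Each month: B ← B·(1+r) − $759.04.
Month 1: interest $102.23; balance after payment $4,043.19.
Month 2: interest $87.94; balance after payment $3,372.08.
Month 3: interest $73.34; balance after payment $2,686.39.
Month 4: interest $58.43; balance after payment $1,985.78.

$1,985.78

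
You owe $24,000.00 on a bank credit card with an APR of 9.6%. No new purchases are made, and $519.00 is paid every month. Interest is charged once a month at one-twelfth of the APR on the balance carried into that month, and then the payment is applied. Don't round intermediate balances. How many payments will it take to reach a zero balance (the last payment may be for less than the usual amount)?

58 payments

Monthly rate r = 9.6%/12 = 0.8% = 0.008.
Recurrence: B ← B·(1+r) − $519.00.
Month 1: interest $192.00; balance after payment $23,673.00.
Month 2: interest $189.38; balance after payment $23,343.38.
Closed form: n = −ln(1 − rB₀/P)/ln(1+r) = −ln(0.63006)/ln(1.008) ≈ 57.974, so the balance reaches zero during payment 58.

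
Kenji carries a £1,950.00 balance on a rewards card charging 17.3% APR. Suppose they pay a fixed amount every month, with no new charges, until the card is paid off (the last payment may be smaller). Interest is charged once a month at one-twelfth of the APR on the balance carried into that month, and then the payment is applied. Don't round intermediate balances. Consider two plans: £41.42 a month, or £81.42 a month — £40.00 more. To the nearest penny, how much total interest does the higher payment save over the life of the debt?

£876.34

Monthly rate r = 17.3%/12 = 1.44167% = 0.0144167.
At £41.42/mo: n = ⌈−ln(1 − rB₀/P)/ln(1+r)⌉ = 80 payments (last £13.52); total interest = total paid − £1,950.00 = £1,335.70.
At £81.42/mo: 30 payments (last £48.18); total interest £459.36.
Interest saved = £1,335.70 − £459.36 = £876.34.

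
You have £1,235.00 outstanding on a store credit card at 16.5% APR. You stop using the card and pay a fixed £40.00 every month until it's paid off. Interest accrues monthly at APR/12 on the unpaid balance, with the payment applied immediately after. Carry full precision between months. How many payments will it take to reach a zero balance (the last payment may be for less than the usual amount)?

Monthly rate r = 16.5%/12 = 1.375% = 0.01375.
Recurrence: B ← B·(1+r) − £40.00.
Month 1: interest £16.98; balance after payment £1,211.98.
Month 2: interest £16.66; balance after payment £1,188.65.
Closed form: n = −ln(1 − rB₀/P)/ln(1+r) = −ln(0.57547)/ln(1.01375) ≈ 40.463, so the balance reaches zero during payment 41.

41 months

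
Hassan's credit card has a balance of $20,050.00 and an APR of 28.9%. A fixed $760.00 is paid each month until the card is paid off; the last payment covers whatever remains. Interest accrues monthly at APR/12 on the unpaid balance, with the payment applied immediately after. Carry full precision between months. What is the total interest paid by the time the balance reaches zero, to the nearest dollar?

Monthly rate r = 28.9%/12 = 2.40833% = 0.0240833.
Payoff takes n = ⌈−ln(1 − rB₀/P)/ln(1+r)⌉ = ⌈42.392⌉ = 43 payments; the last is $299.89.
Total paid = 42·$760.00 + $299.89 = $32,219.89.
Total interest = total paid − principal = $32,219.89 − $20,050.00 = $12,169.89.

$12,170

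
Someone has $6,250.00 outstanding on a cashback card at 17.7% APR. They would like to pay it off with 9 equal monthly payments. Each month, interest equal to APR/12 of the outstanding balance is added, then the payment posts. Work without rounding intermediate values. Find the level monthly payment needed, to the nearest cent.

$746.66

Monthly rate r = 17.7%/12 = 1.475% = 0.01475.
Level-payment amortization: P = B₀·r / (1 − (1+r)^(−n)) = 6250.00·0.01475 / (1 − 1.01475^(−9)).
Denominator 1 − (1+r)^(−9) = 0.123466619.
P = 92.1875 / 0.123466619 ≈ 746.66.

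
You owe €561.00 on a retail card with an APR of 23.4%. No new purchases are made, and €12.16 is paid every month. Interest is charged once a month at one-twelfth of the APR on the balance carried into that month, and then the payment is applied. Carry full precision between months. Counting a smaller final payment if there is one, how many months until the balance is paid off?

Monthly rate r = 23.4%/12 = 1.95% = 0.0195.
Recurrence: B ← B·(1+r) − €12.16.
Month 1: interest €10.94; balance after payment €559.78.
Month 2: interest €10.92; balance after payment €558.54.
Closed form: n = −ln(1 − rB₀/P)/ln(1+r) = −ln(0.10037)/ln(1.0195) ≈ 119.038, so the balance reaches zero during payment 120.

120 payments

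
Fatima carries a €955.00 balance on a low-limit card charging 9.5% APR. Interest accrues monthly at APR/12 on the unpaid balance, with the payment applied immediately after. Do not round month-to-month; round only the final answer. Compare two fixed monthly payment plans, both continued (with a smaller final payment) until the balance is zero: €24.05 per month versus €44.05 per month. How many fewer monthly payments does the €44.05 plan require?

24 fewer payments

Monthly rate r = 9.5%/12 = 0.791667% = 0.00791667.
At €24.05/mo: n = ⌈−ln(1 − rB₀/P)/ln(1+r)⌉ = 48 payments (last €20.71); total interest = total paid − €955.00 = €196.06.
At €44.05/mo: 24 payments (last €38.74); total interest €96.89.
Payments saved = 48 − 24 = 24.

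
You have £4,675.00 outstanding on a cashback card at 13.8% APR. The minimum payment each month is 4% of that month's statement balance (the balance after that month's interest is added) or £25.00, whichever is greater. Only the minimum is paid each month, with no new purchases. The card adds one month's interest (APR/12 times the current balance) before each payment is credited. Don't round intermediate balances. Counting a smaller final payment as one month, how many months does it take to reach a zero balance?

Monthly rate r = 13.8%/12 = 1.15% = 0.0115.
While 4% of the post-interest balance exceeds £25.00, each month B ← (B·(1+r))·(1 − 0.04), i.e. B shrinks by the factor (1+r)·0.96 = 0.97104.
This holds for months 1–69. Entering month 70 the balance is £615.38; 4% of the post-interest balance is now below £25.00, so the flat £25.00 minimum applies from here.
From month 70 a fixed £25.00 at rate r clears £615.38 in 30 more payments. Total: 69 + 30 = 99 months.

99 months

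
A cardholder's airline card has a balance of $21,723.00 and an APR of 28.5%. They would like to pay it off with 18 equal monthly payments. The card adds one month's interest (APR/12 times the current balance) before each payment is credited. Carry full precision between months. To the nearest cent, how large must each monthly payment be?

$1,497.18

Monthly rate r = 28.5%/12 = 2.375% = 0.02375.
Level-payment amortization: P = B₀·r / (1 − (1+r)^(−n)) = 21723.00·0.02375 / (1 − 1.02375^(−18)).
Denominator 1 − (1+r)^(−18) = 0.344595326.
P = 515.921 / 0.344595326 ≈ 1497.18.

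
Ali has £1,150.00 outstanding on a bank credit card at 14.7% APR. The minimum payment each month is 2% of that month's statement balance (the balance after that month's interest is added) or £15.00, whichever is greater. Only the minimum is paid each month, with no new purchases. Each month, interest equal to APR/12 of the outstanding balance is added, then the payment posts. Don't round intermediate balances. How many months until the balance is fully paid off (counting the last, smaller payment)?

Monthly rate r = 14.7%/12 = 1.225% = 0.01225.
While 2% of the post-interest balance exceeds £15.00, each month B ← (B·(1+r))·(1 − 0.02), i.e. B shrinks by the factor (1+r)·0.98 = 0.99201.
This holds for months 1–55. Entering month 56 the balance is £739.54; 2% of the post-interest balance is now below £15.00, so the flat £15.00 minimum applies from here.
From month 56 a fixed £15.00 at rate r clears £739.54 in 77 more payments. Total: 55 + 77 = 132 months.

132 months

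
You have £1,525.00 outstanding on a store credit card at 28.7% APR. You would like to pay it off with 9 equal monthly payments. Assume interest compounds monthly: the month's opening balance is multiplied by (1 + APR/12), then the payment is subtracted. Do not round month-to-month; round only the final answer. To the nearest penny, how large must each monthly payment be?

£190.35

Monthly rate r = 28.7%/12 = 2.39167% = 0.0239167.
Level-payment amortization: P = B₀·r / (1 − (1+r)^(−n)) = 1525.00·0.0239167 / (1 − 1.02392^(−9)).
Denominator 1 − (1+r)^(−9) = 0.191614547.
P = 36.4729 / 0.191614547 ≈ 190.35.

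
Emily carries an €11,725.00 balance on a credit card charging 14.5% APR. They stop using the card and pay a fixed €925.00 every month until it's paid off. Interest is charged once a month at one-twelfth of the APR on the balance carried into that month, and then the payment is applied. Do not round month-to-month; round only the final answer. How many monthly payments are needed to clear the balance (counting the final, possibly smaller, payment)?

14 months

Monthly rate r = 14.5%/12 = 1.20833% = 0.0120833.
Recurrence: B ← B·(1+r) − €925.00.
Month 1: interest €141.68; balance after payment €10,941.68.
Month 2: interest €132.21; balance after payment €10,148.89.
Closed form: n = −ln(1 − rB₀/P)/ln(1+r) = −ln(0.84684)/ln(1.01208) ≈ 13.841, so the balance reaches zero during payment 14.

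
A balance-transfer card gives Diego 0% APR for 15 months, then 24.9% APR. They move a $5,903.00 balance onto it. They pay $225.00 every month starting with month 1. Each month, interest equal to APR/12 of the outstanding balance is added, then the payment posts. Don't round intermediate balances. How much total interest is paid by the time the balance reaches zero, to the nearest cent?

$380.27

Promo months 1–15 at r₀ = 0%/12 = 0; months 16+ at r₁ = 24.9%/12 = 0.02075.
After month 15 (no interest yet): B = $5,903.00 − 15·$225.00 = $2,528.00.
Then at r₁ with $225.00/mo: n₂ = −ln(1 − r₁·B/P)/ln(1+r₁) ≈ 12.92 → 13 more payments.
Total paid = 27·$225.00 + $208.27 = $6,283.27; interest = $6,283.27 − $5,903.00 = $380.27.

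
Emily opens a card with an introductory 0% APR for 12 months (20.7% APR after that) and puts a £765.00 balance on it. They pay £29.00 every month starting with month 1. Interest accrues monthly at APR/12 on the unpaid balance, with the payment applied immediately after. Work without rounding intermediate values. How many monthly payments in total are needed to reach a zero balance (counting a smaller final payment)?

29 months

Promo months 1–12 at r₀ = 0%/12 = 0; months 13+ at r₁ = 20.7%/12 = 0.01725.
After month 12 (no interest yet): B = £765.00 − 12·£29.00 = £417.00.
Then at r₁ with £29.00/mo: n₂ = −ln(1 − r₁·B/P)/ln(1+r₁) ≈ 16.67 → 17 more payments.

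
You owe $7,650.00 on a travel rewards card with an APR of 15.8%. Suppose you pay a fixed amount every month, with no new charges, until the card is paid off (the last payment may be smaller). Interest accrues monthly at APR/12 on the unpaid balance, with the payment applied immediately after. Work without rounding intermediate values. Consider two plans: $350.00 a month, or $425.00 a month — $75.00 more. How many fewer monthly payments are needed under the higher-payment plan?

Monthly rate r = 15.8%/12 = 1.31667% = 0.0131667.
At $350.00/mo: n = ⌈−ln(1 − rB₀/P)/ln(1+r)⌉ = 26 payments (last $330.78); total interest = total paid − $7,650.00 = $1,430.78.
At $425.00/mo: 21 payments (last $289.20); total interest $1,139.20.
Payments saved = 26 − 21 = 5.

5 fewer payments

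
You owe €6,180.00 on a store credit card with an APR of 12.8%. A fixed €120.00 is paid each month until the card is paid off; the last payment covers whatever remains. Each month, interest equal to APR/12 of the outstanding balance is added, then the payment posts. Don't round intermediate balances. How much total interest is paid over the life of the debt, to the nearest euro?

Monthly rate r = 12.8%/12 = 1.06667% = 0.0106667.
Payoff takes n = ⌈−ln(1 − rB₀/P)/ln(1+r)⌉ = ⌈75.119⌉ = 76 payments; the last is €14.36.
Total paid = 75·€120.00 + €14.36 = €9,014.36.
Total interest = total paid − principal = €9,014.36 − €6,180.00 = €2,834.36.

€2,834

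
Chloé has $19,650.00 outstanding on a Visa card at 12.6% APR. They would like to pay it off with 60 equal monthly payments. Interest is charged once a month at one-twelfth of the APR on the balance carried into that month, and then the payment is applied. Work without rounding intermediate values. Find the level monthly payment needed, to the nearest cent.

$443.08

Monthly rate r = 12.6%/12 = 1.05% = 0.0105.
Level-payment amortization: P = B₀·r / (1 − (1+r)^(−n)) = 19650.00·0.0105 / (1 − 1.0105^(−60)).
Denominator 1 − (1+r)^(−60) = 0.46565601.
P = 206.325 / 0.46565601 ≈ 443.08.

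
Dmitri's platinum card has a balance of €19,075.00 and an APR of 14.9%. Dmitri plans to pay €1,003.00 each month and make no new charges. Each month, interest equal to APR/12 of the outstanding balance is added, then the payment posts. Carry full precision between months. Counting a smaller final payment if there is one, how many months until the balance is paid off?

Monthly rate r = 14.9%/12 = 1.24167% = 0.0124167.
Recurrence: B ← B·(1+r) − €1,003.00.
Month 1: interest €236.85; balance after payment €18,308.85.
Month 2: interest €227.33; balance after payment €17,533.18.
Closed form: n = −ln(1 − rB₀/P)/ln(1+r) = −ln(0.76386)/ln(1.01242) ≈ 21.829, so the balance reaches zero during payment 22.

22 payments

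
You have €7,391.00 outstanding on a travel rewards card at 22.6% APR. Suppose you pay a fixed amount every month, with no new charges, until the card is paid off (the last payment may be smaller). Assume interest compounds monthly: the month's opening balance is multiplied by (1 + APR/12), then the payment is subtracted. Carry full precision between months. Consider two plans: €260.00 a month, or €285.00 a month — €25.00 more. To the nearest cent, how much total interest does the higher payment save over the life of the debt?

€443.71

Monthly rate r = 22.6%/12 = 1.88333% = 0.0188333.
At €260.00/mo: n = ⌈−ln(1 − rB₀/P)/ln(1+r)⌉ = 42 payments (last €21.59); total interest = total paid − €7,391.00 = €3,290.59.
At €285.00/mo: 36 payments (last €262.88); total interest €2,846.88.
Interest saved = €3,290.59 − €2,846.88 = €443.71.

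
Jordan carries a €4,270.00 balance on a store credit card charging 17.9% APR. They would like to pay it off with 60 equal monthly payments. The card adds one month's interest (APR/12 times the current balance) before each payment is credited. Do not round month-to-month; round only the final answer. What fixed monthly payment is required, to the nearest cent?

€108.20

Monthly rate r = 17.9%/12 = 1.49167% = 0.0149167.
Level-payment amortization: P = B₀·r / (1 − (1+r)^(−n)) = 4270.00·0.0149167 / (1 − 1.01492^(−60)).
Denominator 1 − (1+r)^(−60) = 0.58868274.
P = 63.6942 / 0.58868274 ≈ 108.20.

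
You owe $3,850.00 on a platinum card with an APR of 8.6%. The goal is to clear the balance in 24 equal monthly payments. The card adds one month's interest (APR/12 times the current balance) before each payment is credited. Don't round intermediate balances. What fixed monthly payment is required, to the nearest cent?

Monthly rate r = 8.6%/12 = 0.716667% = 0.00716667.
Level-payment amortization: P = B₀·r / (1 − (1+r)^(−n)) = 3850.00·0.00716667 / (1 − 1.00717^(−24)).
Denominator 1 − (1+r)^(−24) = 0.157504195.
P = 27.5917 / 0.157504195 ≈ 175.18.

$175.18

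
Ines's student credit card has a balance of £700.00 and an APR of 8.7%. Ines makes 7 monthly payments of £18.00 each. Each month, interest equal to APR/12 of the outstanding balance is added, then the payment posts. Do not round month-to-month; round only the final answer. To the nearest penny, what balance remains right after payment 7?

£607.53

Monthly rate r = 8.7%/12 = 0.725% = 0.00725.
Each month: B ← B·(1+r) − £18.00.
Month 1: interest £5.07; balance after payment £687.08.
Month 2: interest £4.98; balance after payment £674.06.
Month 3: interest £4.89; balance after payment £660.94.
Month 4: interest £4.79; balance after payment £647.74.
Month 5: interest £4.70; balance after payment £634.43.
Month 6: interest £4.60; balance after payment £621.03.
Month 7: interest £4.50; balance after payment £607.53.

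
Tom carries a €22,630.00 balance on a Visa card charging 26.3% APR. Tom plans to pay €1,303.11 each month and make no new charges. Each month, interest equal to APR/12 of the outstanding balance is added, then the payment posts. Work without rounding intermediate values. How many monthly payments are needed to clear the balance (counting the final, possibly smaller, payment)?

Monthly rate r = 26.3%/12 = 2.19167% = 0.0219167.
Recurrence: B ← B·(1+r) − €1,303.11.
Month 1: interest €495.97; balance after payment €21,822.86.
Month 2: interest €478.28; balance after payment €20,998.04.
Closed form: n = −ln(1 − rB₀/P)/ln(1+r) = −ln(0.61939)/ln(1.02192) ≈ 22.095, so the balance reaches zero during payment 23.

23 payments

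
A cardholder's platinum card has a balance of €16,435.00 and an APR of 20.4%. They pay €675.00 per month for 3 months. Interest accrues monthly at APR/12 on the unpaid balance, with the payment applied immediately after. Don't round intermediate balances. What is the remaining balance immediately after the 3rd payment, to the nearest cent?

Monthly rate r = 20.4%/12 = 1.7% = 0.017.
Each month: B ← B·(1+r) − €675.00.
Month 1: interest €279.39; balance after payment €16,039.40.
Month 2: interest €272.67; balance after payment €15,637.06.
Month 3: interest €265.83; balance after payment €15,227.89.

€15,227.89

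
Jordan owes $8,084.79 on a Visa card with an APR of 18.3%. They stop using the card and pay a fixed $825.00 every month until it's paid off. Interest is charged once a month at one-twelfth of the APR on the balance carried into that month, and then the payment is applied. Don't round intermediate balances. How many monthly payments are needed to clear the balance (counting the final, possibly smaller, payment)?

Monthly rate r = 18.3%/12 = 1.525% = 0.01525.
Recurrence: B ← B·(1+r) − $825.00.
Month 1: interest $123.29; balance after payment $7,383.08.
Month 2: interest $112.59; balance after payment $6,670.68.
Closed form: n = −ln(1 − rB₀/P)/ln(1+r) = −ln(0.85055)/ln(1.01525) ≈ 10.695, so the balance reaches zero during payment 11.

11 months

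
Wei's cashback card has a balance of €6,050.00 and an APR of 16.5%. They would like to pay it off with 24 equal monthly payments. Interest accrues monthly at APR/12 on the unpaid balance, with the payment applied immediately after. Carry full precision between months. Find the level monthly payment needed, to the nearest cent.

€297.67

Monthly rate r = 16.5%/12 = 1.375% = 0.01375.
Level-payment amortization: P = B₀·r / (1 − (1+r)^(−n)) = 6050.00·0.01375 / (1 − 1.01375^(−24)).
Denominator 1 − (1+r)^(−24) = 0.279458189.
P = 83.1875 / 0.279458189 ≈ 297.67.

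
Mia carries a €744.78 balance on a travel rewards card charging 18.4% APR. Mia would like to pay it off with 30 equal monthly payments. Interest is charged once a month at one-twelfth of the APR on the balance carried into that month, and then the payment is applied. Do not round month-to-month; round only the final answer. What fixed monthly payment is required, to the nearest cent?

Monthly rate r = 18.4%/12 = 1.53333% = 0.0153333.
Level-payment amortization: P = B₀·r / (1 − (1+r)^(−n)) = 744.78·0.0153333 / (1 − 1.01533^(−30)).
Denominator 1 − (1+r)^(−30) = 0.366508676.
P = 11.42 / 0.366508676 ≈ 31.16.

€31.16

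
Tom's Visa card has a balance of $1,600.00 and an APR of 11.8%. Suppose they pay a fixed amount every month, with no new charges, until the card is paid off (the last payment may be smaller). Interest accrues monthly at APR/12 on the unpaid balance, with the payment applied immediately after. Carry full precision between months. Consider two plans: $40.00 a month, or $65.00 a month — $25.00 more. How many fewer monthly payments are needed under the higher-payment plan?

23 fewer payments

Monthly rate r = 11.8%/12 = 0.983333% = 0.00983333.
At $40.00/mo: n = ⌈−ln(1 − rB₀/P)/ln(1+r)⌉ = 52 payments (last $2.98); total interest = total paid − $1,600.00 = $442.98.
At $65.00/mo: 29 payments (last $21.00); total interest $241.00.
Payments saved = 52 − 29 = 23.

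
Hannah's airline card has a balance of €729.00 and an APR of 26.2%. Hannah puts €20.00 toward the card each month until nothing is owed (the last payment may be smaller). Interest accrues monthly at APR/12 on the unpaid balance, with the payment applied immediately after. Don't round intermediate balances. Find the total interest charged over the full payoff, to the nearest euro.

€742

Monthly rate r = 26.2%/12 = 2.18333% = 0.0218333.
Payoff takes n = ⌈−ln(1 − rB₀/P)/ln(1+r)⌉ = ⌈73.560⌉ = 74 payments; the last is €11.25.
Total paid = 73·€20.00 + €11.25 = €1,471.25.
Total interest = total paid − principal = €1,471.25 − €729.00 = €742.25.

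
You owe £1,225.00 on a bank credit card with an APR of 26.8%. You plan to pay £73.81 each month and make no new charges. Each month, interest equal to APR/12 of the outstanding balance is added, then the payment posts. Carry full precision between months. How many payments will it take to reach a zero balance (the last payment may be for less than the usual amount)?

21 months

Monthly rate r = 26.8%/12 = 2.23333% = 0.0223333.
Recurrence: B ← B·(1+r) − £73.81.
Month 1: interest £27.36; balance after payment £1,178.55.
Month 2: interest £26.32; balance after payment £1,131.06.
Closed form: n = −ln(1 − rB₀/P)/ln(1+r) = −ln(0.62934)/ln(1.02233) ≈ 20.966, so the balance reaches zero during payment 21.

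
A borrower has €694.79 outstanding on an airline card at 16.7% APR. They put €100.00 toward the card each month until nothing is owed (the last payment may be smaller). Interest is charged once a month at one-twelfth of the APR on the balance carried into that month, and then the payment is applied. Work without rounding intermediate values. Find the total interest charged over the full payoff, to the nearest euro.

€41

Monthly rate r = 16.7%/12 = 1.39167% = 0.0139167.
Payoff takes n = ⌈−ln(1 − rB₀/P)/ln(1+r)⌉ = ⌈7.358⌉ = 8 payments; the last is €35.95.
Total paid = 7·€100.00 + €35.95 = €735.95.
Total interest = total paid − principal = €735.95 − €694.79 = €41.16.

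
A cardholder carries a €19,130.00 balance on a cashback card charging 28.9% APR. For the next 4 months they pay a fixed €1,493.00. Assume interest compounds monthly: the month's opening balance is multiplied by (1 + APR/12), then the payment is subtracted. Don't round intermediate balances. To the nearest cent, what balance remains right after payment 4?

€14,849.28

Monthly rate r = 28.9%/12 = 2.40833% = 0.0240833.
Each month: B ← B·(1+r) − €1,493.00.
Month 1: interest €460.71; balance after payment €18,097.71.
Month 2: interest €435.85; balance after payment €17,040.57.
Month 3: interest €410.39; balance after payment €15,957.96.
Month 4: interest €384.32; balance after payment €14,849.28.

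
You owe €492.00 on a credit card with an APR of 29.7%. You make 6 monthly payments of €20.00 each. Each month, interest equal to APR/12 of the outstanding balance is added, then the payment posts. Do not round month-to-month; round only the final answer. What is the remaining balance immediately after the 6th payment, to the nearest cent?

€442.06

Monthly rate r = 29.7%/12 = 2.475% = 0.02475.
Each month: B ← B·(1+r) − €20.00.
Month 1: interest €12.18; balance after payment €484.18.
Month 2: interest €11.98; balance after payment €476.16.
Month 3: interest €11.78; balance after payment €467.95.
Month 4: interest €11.58; balance after payment €459.53.
Month 5: interest €11.37; balance after payment €450.90.
Month 6: interest €11.16; balance after payment €442.06.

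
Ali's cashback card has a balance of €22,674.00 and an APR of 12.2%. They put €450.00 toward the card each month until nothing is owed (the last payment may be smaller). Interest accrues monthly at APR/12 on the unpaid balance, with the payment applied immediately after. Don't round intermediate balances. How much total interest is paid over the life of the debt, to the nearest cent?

€9,266.85

Monthly rate r = 12.2%/12 = 1.01667% = 0.0101667.
Payoff takes n = ⌈−ln(1 − rB₀/P)/ln(1+r)⌉ = ⌈70.980⌉ = 71 payments; the last is €440.85.
Total paid = 70·€450.00 + €440.85 = €31,940.85.
Total interest = total paid − principal = €31,940.85 − €22,674.00 = €9,266.85.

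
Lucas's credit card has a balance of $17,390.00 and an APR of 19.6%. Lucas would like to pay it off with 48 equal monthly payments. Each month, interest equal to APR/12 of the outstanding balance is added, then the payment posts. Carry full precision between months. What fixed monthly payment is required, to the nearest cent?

Monthly rate r = 19.6%/12 = 1.63333% = 0.0163333.
Level-payment amortization: P = B₀·r / (1 − (1+r)^(−n)) = 17390.00·0.0163333 / (1 − 1.01633^(−48)).
Denominator 1 − (1+r)^(−48) = 0.540522915.
P = 284.037 / 0.540522915 ≈ 525.48.

$525.48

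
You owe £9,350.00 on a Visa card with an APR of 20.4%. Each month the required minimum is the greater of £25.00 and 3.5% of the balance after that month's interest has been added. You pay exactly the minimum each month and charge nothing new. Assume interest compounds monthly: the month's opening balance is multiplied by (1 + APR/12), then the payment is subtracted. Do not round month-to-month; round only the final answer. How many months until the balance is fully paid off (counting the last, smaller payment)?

177 months

Monthly rate r = 20.4%/12 = 1.7% = 0.017.
While 3.5% of the post-interest balance exceeds £25.00, each month B ← (B·(1+r))·(1 − 0.035), i.e. B shrinks by the factor (1+r)·0.965 = 0.9814.
This holds for months 1–138. Entering month 139 the balance is £701.25; 3.5% of the post-interest balance is now below £25.00, so the flat £25.00 minimum applies from here.
From month 139 a fixed £25.00 at rate r clears £701.25 in 39 more payments. Total: 138 + 39 = 177 months.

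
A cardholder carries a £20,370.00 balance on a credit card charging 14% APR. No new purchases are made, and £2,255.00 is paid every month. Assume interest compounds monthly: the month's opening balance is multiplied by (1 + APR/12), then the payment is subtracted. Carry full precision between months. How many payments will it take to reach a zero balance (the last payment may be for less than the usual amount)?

10 months

Monthly rate r = 14%/12 = 1.16667% = 0.0116667.
Recurrence: B ← B·(1+r) − £2,255.00.
Month 1: interest £237.65; balance after payment £18,352.65.
Month 2: interest £214.11; balance after payment £16,311.76.
Closed form: n = −ln(1 − rB₀/P)/ln(1+r) = −ln(0.89461)/ln(1.01167) ≈ 9.601, so the balance reaches zero during payment 10.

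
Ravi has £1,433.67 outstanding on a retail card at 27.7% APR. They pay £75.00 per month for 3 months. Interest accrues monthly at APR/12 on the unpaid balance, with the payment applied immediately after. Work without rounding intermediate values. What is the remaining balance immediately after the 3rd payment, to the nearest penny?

Monthly rate r = 27.7%/12 = 2.30833% = 0.0230833.
Each month: B ← B·(1+r) − £75.00.
Month 1: interest £33.09; balance after payment £1,391.76.
Month 2: interest £32.13; balance after payment £1,348.89.
Month 3: interest £31.14; balance after payment £1,305.03.

£1,305.03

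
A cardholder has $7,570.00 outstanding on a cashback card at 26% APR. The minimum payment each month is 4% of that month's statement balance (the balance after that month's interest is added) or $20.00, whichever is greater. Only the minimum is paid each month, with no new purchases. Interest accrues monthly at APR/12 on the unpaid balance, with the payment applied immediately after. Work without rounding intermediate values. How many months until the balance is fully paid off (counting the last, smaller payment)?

177 months

Monthly rate r = 26%/12 = 2.16667% = 0.0216667.
While 4% of the post-interest balance exceeds $20.00, each month B ← (B·(1+r))·(1 − 0.04), i.e. B shrinks by the factor (1+r)·0.96 = 0.9808.
This holds for months 1–142. Entering month 143 the balance is $482.53; 4% of the post-interest balance is now below $20.00, so the flat $20.00 minimum applies from here.
From month 143 a fixed $20.00 at rate r clears $482.53 in 35 more payments. Total: 142 + 35 = 177 months.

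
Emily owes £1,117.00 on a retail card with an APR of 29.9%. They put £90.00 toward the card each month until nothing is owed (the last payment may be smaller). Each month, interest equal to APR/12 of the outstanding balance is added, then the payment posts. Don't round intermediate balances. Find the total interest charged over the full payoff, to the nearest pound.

£236

Monthly rate r = 29.9%/12 = 2.49167% = 0.0249167.
Payoff takes n = ⌈−ln(1 − rB₀/P)/ln(1+r)⌉ = ⌈15.032⌉ = 16 payments; the last is £2.95.
Total paid = 15·£90.00 + £2.95 = £1,352.95.
Total interest = total paid − principal = £1,352.95 − £1,117.00 = £235.95.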